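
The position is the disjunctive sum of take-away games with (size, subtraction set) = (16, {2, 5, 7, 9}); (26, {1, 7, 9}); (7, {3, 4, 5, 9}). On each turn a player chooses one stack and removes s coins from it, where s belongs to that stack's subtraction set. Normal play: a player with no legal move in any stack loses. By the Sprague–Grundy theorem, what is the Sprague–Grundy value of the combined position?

Stack A, S = {2, 5, 7, 9}:
G(0) = 0
G(1) = mex{} = 0
G(2) = mex{0} = 1
G(3) = mex{0} = 1
G(4) = mex{1} = 0
G(5) = mex{1,0} = 2
G(6) = mex{0,0} = 1
G(7) = mex{2,1,0} = 3
G(8) = mex{1,1,0} = 2
G(9) = mex{3,0,1,0} = 2
G(10) = mex{2,2,1,0} = 3
G(11) = mex{2,1,0,1} = 3
G(12) = mex{3,3,2,1} = 0
G(13) = mex{3,2,1,0} = 4
G(14) = mex{0,2,3,2} = 1
G(15) = mex{4,3,2,1} = 0
G(16) = mex{1,3,2,3} = 0
G_A(16) = 0.
Stack B, S = {1, 7, 9}:
n :  0  1  2  3  4  5  6  7  8  9 10 11 12 13 14 15 16 17 18 19 20 21 22 23 24 25 26
G :  0  1  0  1  0  1  0  1  0  1  0  1  0  1  0  1  0  1  0  1  0  1  0  1  0  1  0
G_B(26) = 0.
Stack C, S = {3, 4, 5, 9}:
G(0) = 0
G(1) = mex{} = 0
G(2) = mex{} = 0
G(3) = mex{0} = 1
G(4) = mex{0,0} = 1
G(5) = mex{0,0,0} = 1
G(6) = mex{1,0,0} = 2
G(7) = mex{1,1,0} = 2
G_C(7) = 2.
Combined Grundy value = 0 ⊕ 0 ⊕ 2 = 2.

2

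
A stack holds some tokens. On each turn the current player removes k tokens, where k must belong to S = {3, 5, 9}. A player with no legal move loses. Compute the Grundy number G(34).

0

G(0) = 0
G(1) = mex{} = 0
G(2) = mex{} = 0
G(3) = mex{0} = 1
G(4) = mex{0} = 1
G(5) = mex{0,0} = 1
G(6) = mex{1,0} = 2
G(7) = mex{1,0} = 2
G(8) = mex{1,1} = 0
G(9) = mex{2,1,0} = 3
G(10) = mex{2,1,0} = 3
G(11) = mex{0,2,0} = 1
G(12) = mex{3,2,1} = 0
G(13) = mex{3,0,1} = 2
G(14) = mex{1,3,1} = 0
G(15) = mex{0,3,2} = 1
G(16) = mex{2,1,2} = 0
G(17) = mex{0,0,0} = 1
G(18) = mex{1,2,3} = 0
G(19) = mex{0,0,3} = 1
G(20) = mex{1,1,1} = 0
G(21) = mex{0,0,0} = 1
G(22) = mex{1,1,2} = 0
G(23) = mex{0,0,0} = 1
G(24) = mex{1,1,1} = 0
G(25) = mex{0,0,0} = 1
G(26) = mex{1,1,1} = 0
G(27) = mex{0,0,0} = 1
G(28) = mex{1,1,1} = 0
G(29) = mex{0,0,0} = 1
G(30) = mex{1,1,1} = 0
G(31) = mex{0,0,0} = 1
G(32) = mex{1,1,1} = 0
G(33) = mex{0,0,0} = 1
G(34) = mex{1,1,1} = 0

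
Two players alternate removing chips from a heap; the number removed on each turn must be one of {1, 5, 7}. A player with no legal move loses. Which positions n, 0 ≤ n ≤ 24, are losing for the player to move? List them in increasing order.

0, 2, 4, 6, 8, 10, 12, 14, 16, 18, 20, 22, 24

G(0) = 0
G(1) = mex{0} = 1
G(2) = mex{1} = 0
G(3) = mex{0} = 1
G(4) = mex{1} = 0
G(5) = mex{0,0} = 1
G(6) = mex{1,1} = 0
G(7) = mex{0,0,0} = 1
G(8) = mex{1,1,1} = 0
G(9) = mex{0,0,0} = 1
G(10) = mex{1,1,1} = 0
G(11) = mex{0,0,0} = 1
G(12) = mex{1,1,1} = 0
G(13) = mex{0,0,0} = 1
G(14) = mex{1,1,1} = 0
G(15) = mex{0,0,0} = 1
G(16) = mex{1,1,1} = 0
G(17) = mex{0,0,0} = 1
G(18) = mex{1,1,1} = 0
G(19) = mex{0,0,0} = 1
G(20) = mex{1,1,1} = 0
G(21) = mex{0,0,0} = 1
G(22) = mex{1,1,1} = 0
G(23) = mex{0,0,0} = 1
G(24) = mex{1,1,1} = 0
P-positions are exactly the n with G(n) = 0.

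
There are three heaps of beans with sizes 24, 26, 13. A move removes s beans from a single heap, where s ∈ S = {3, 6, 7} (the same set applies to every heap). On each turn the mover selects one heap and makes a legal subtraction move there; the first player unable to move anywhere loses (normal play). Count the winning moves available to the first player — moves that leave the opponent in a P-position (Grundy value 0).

All heaps use S = {3, 6, 7}:
G(0) = 0
G(1) = mex{} = 0
G(2) = mex{} = 0
G(3) = mex{0} = 1
G(4) = mex{0} = 1
G(5) = mex{0} = 1
G(6) = mex{1,0} = 2
G(7) = mex{1,0,0} = 2
G(8) = mex{1,0,0} = 2
G(9) = mex{2,1,0} = 3
G(10) = mex{2,1,1} = 0
G(11) = mex{2,1,1} = 0
G(12) = mex{3,2,1} = 0
G(13) = mex{0,2,2} = 1
G(14) = mex{0,2,2} = 1
G(15) = mex{0,3,2} = 1
G(16) = mex{1,0,3} = 2
G(17) = mex{1,0,0} = 2
G(18) = mex{1,0,0} = 2
G(19) = mex{2,1,0} = 3
G(20) = mex{2,1,1} = 0
G(21) = mex{2,1,1} = 0
G(22) = mex{3,2,1} = 0
G(23) = mex{0,2,2} = 1
G(24) = mex{0,2,2} = 1
G(25) = mex{0,3,2} = 1
G(26) = mex{1,0,3} = 2
Heap A: G(24) = 1.
Heap B: G(26) = 2.
Heap C: G(13) = 1.
Combined Grundy value = 1 ⊕ 2 ⊕ 1 = 2.
A winning move leaves total XOR = 0, i.e. changes one component's Grundy value g to g ⊕ X where X is the current total.
Heap A: need g' = 1⊕2 = 3. Options: 24−3→G=0, 24−6→G=2, 24−7→G=2. Hits: 0.
Heap B: need g' = 2⊕2 = 0. Options: 26−3→G=1, 26−6→G=0, 26−7→G=3. Hits: 1.
Heap C: need g' = 1⊕2 = 3. Options: 13−3→G=0, 13−6→G=2, 13−7→G=2. Hits: 0.

1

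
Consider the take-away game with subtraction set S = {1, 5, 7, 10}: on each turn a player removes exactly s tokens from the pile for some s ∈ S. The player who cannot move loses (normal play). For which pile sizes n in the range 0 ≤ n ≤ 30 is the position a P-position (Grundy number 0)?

0, 2, 4, 6, 8, 17, 19, 21, 23, 25

n :  0  1  2  3  4  5  6  7  8  9 10 11 12 13 14 15 16 17 18 19 20 21 22 23 24 25 26 27 28 29 30
G :  0  1  0  1  0  1  0  1  0  1  2  3  2  3  2  3  2  0  1  0  1  0  1  0  1  0  1  2  3  2  3
P-positions are exactly the n with G(n) = 0.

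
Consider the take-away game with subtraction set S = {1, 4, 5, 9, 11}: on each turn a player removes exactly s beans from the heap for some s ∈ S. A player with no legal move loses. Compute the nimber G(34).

G(0) = 0
G(1) = mex{0} = 1
G(2) = mex{1} = 0
G(3) = mex{0} = 1
G(4) = mex{1,0} = 2
G(5) = mex{2,1,0} = 3
G(6) = mex{3,0,1} = 2
G(7) = mex{2,1,0} = 3
G(8) = mex{3,2,1} = 0
G(9) = mex{0,3,2,0} = 1
G(10) = mex{1,2,3,1} = 0
G(11) = mex{0,3,2,0,0} = 1
G(12) = mex{1,0,3,1,1} = 2
G(13) = mex{2,1,0,2,0} = 3
G(14) = mex{3,0,1,3,1} = 2
G(15) = mex{2,1,0,2,2} = 3
G(16) = mex{3,2,1,3,3} = 0
G(17) = mex{0,3,2,0,2} = 1
G(18) = mex{1,2,3,1,3} = 0
G(19) = mex{0,3,2,0,0} = 1
G(20) = mex{1,0,3,1,1} = 2
G(21) = mex{2,1,0,2,0} = 3
G(22) = mex{3,0,1,3,1} = 2
G(23) = mex{2,1,0,2,2} = 3
G(24) = mex{3,2,1,3,3} = 0
G(25) = mex{0,3,2,0,2} = 1
G(26) = mex{1,2,3,1,3} = 0
G(27) = mex{0,3,2,0,0} = 1
G(28) = mex{1,0,3,1,1} = 2
G(29) = mex{2,1,0,2,0} = 3
G(30) = mex{3,0,1,3,1} = 2
G(31) = mex{2,1,0,2,2} = 3
G(32) = mex{3,2,1,3,3} = 0
G(33) = mex{0,3,2,0,2} = 1
G(34) = mex{1,2,3,1,3} = 0

0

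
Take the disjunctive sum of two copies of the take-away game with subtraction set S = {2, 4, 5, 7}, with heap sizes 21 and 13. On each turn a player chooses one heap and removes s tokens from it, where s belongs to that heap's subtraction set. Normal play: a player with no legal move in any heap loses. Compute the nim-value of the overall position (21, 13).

All heaps use S = {2, 4, 5, 7}:
G(0) = 0
G(1) = mex{} = 0
G(2) = mex{0} = 1
G(3) = mex{0} = 1
G(4) = mex{1,0} = 2
G(5) = mex{1,0,0} = 2
G(6) = mex{2,1,0} = 3
G(7) = mex{2,1,1,0} = 3
G(8) = mex{3,2,1,0} = 4
G(9) = mex{3,2,2,1} = 0
G(10) = mex{4,3,2,1} = 0
G(11) = mex{0,3,3,2} = 1
G(12) = mex{0,4,3,2} = 1
G(13) = mex{1,0,4,3} = 2
G(14) = mex{1,0,0,3} = 2
G(15) = mex{2,1,0,4} = 3
G(16) = mex{2,1,1,0} = 3
G(17) = mex{3,2,1,0} = 4
G(18) = mex{3,2,2,1} = 0
G(19) = mex{4,3,2,1} = 0
G(20) = mex{0,3,3,2} = 1
G(21) = mex{0,4,3,2} = 1
Heap A: G(21) = 1.
Heap B: G(13) = 2.
Combined Grundy value = 1 ⊕ 2 = 3.

3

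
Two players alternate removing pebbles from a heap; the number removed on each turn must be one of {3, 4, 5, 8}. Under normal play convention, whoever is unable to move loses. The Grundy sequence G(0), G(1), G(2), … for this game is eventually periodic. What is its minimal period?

G(0) = 0
G(1) = mex{} = 0
G(2) = mex{} = 0
G(3) = mex{0} = 1
G(4) = mex{0,0} = 1
G(5) = mex{0,0,0} = 1
G(6) = mex{1,0,0} = 2
G(7) = mex{1,1,0} = 2
G(8) = mex{1,1,1,0} = 2
G(9) = mex{2,1,1,0} = 3
G(10) = mex{2,2,1,0} = 3
G(11) = mex{2,2,2,1} = 0
G(12) = mex{3,2,2,1} = 0
G(13) = mex{3,3,2,1} = 0
G(14) = mex{0,3,3,2} = 1
G(15) = mex{0,0,3,2} = 1
G(16) = mex{0,0,0,2} = 1
G(17) = mex{1,0,0,3} = 2
G(18) = mex{1,1,0,3} = 2
G(19) = mex{1,1,1,0} = 2
G(20) = mex{2,1,1,0} = 3
G(21) = mex{2,2,1,0} = 3
G(22) = mex{2,2,2,1} = 0
G(23) = mex{3,2,2,1} = 0
G(n+11) = G(n) holds for n = 0,…,7 (a full window of length max(S) = 8), so the sequence is purely periodic with period 11.

11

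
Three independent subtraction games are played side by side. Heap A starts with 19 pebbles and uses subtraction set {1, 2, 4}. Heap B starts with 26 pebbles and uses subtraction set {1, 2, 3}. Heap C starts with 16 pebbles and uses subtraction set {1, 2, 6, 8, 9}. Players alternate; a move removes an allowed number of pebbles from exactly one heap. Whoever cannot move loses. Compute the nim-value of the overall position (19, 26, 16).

1

Heap A, S = {1, 2, 4}:
n :  0  1  2  3  4  5  6  7  8  9 10 11 12 13 14 15 16 17 18 19
G :  0  1  2  0  1  2  0  1  2  0  1  2  0  1  2  0  1  2  0  1
G_A(19) = 1.
Heap B, S = {1, 2, 3}:
n :  0  1  2  3  4  5  6  7  8  9 10 11 12 13 14 15 16 17 18 19 20 21 22 23 24 25 26
G :  0  1  2  3  0  1  2  3  0  1  2  3  0  1  2  3  0  1  2  3  0  1  2  3  0  1  2
G_B(26) = 2.
Heap C, S = {1, 2, 6, 8, 9}:
n :  0  1  2  3  4  5  6  7  8  9 10 11 12 13 14 15 16
G :  0  1  2  0  1  2  3  0  1  2  0  1  2  3  0  1  2
G_C(16) = 2.
Combined Grundy value = 1 ⊕ 2 ⊕ 2 = 1.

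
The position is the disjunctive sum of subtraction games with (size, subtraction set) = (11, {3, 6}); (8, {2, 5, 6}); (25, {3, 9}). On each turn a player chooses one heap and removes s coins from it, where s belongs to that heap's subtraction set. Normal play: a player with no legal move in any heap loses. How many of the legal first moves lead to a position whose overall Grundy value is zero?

0

Heap A, S = {3, 6}:
G(0) = 0
G(1) = mex{} = 0
G(2) = mex{} = 0
G(3) = mex{0} = 1
G(4) = mex{0} = 1
G(5) = mex{0} = 1
G(6) = mex{1,0} = 2
G(7) = mex{1,0} = 2
G(8) = mex{1,0} = 2
G(9) = mex{2,1} = 0
G(10) = mex{2,1} = 0
G(11) = mex{2,1} = 0
G_A(11) = 0.
Heap B, S = {2, 5, 6}:
n : 0 1 2 3 4 5 6 7 8
G : 0 0 1 1 0 2 1 3 0
G_B(8) = 0.
Heap C, S = {3, 9}:
n :  0  1  2  3  4  5  6  7  8  9 10 11 12 13 14 15 16 17 18 19 20 21 22 23 24 25
G :  0  0  0  1  1  1  0  0  0  1  1  1  0  0  0  1  1  1  0  0  0  1  1  1  0  0
G_C(25) = 0.
Combined Grundy value = 0 ⊕ 0 ⊕ 0 = 0.
A winning move leaves total XOR = 0, i.e. changes one component's Grundy value g to g ⊕ X where X is the current total.
Heap A: target g' = 0⊕0 = 0, but every legal move changes the Grundy value (mex property), so 0 moves.
Heap B: target g' = 0⊕0 = 0, but every legal move changes the Grundy value (mex property), so 0 moves.
Heap C: target g' = 0⊕0 = 0, but every legal move changes the Grundy value (mex property), so 0 moves.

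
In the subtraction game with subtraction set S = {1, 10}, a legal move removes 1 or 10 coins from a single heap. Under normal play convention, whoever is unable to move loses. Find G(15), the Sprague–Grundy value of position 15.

G(0) = 0
G(1) = mex{0} = 1
G(2) = mex{1} = 0
G(3) = mex{0} = 1
G(4) = mex{1} = 0
G(5) = mex{0} = 1
G(6) = mex{1} = 0
G(7) = mex{0} = 1
G(8) = mex{1} = 0
G(9) = mex{0} = 1
G(10) = mex{1,0} = 2
G(11) = mex{2,1} = 0
G(12) = mex{0,0} = 1
G(13) = mex{1,1} = 0
G(14) = mex{0,0} = 1
G(15) = mex{1,1} = 0

0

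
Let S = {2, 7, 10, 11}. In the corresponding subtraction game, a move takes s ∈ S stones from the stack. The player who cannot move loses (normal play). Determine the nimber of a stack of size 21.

G(0) = 0
G(1) = mex{} = 0
G(2) = mex{0} = 1
G(3) = mex{0} = 1
G(4) = mex{1} = 0
G(5) = mex{1} = 0
G(6) = mex{0} = 1
G(7) = mex{0,0} = 1
G(8) = mex{1,0} = 2
G(9) = mex{1,1} = 0
G(10) = mex{2,1,0} = 3
G(11) = mex{0,0,0,0} = 1
G(12) = mex{3,0,1,0} = 2
G(13) = mex{1,1,1,1} = 0
G(14) = mex{2,1,0,1} = 3
G(15) = mex{0,2,0,0} = 1
G(16) = mex{3,0,1,0} = 2
G(17) = mex{1,3,1,1} = 0
G(18) = mex{2,1,2,1} = 0
G(19) = mex{0,2,0,2} = 1
G(20) = mex{0,0,3,0} = 1
G(21) = mex{1,3,1,3} = 0

0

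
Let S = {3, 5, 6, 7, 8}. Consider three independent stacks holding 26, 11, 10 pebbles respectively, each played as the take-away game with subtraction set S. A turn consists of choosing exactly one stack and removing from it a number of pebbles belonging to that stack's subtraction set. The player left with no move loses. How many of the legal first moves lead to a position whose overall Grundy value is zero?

7

All stacks use S = {3, 5, 6, 7, 8}:
G(0) = 0
G(1) = mex{} = 0
G(2) = mex{} = 0
G(3) = mex{0} = 1
G(4) = mex{0} = 1
G(5) = mex{0,0} = 1
G(6) = mex{1,0,0} = 2
G(7) = mex{1,0,0,0} = 2
G(8) = mex{1,1,0,0,0} = 2
G(9) = mex{2,1,1,0,0} = 3
G(10) = mex{2,1,1,1,0} = 3
G(11) = mex{2,2,1,1,1} = 0
G(12) = mex{3,2,2,1,1} = 0
G(13) = mex{3,2,2,2,1} = 0
G(14) = mex{0,3,2,2,2} = 1
G(15) = mex{0,3,3,2,2} = 1
G(16) = mex{0,0,3,3,2} = 1
G(17) = mex{1,0,0,3,3} = 2
G(18) = mex{1,0,0,0,3} = 2
G(19) = mex{1,1,0,0,0} = 2
G(20) = mex{2,1,1,0,0} = 3
G(21) = mex{2,1,1,1,0} = 3
G(22) = mex{2,2,1,1,1} = 0
G(23) = mex{3,2,2,1,1} = 0
G(24) = mex{3,2,2,2,1} = 0
G(25) = mex{0,3,2,2,2} = 1
G(26) = mex{0,3,3,2,2} = 1
Stack A: G(26) = 1.
Stack B: G(11) = 0.
Stack C: G(10) = 3.
Combined Grundy value = 1 ⊕ 0 ⊕ 3 = 2.
A winning move leaves total XOR = 0, i.e. changes one component's Grundy value g to g ⊕ X where X is the current total.
Stack A: need g' = 1⊕2 = 3. Options: 26−3→G=0, 26−5→G=3, 26−6→G=3, 26−7→G=2, 26−8→G=2. Hits: 2.
Stack B: need g' = 0⊕2 = 2. Options: 11−3→G=2, 11−5→G=2, 11−6→G=1, 11−7→G=1, 11−8→G=1. Hits: 2.
Stack C: need g' = 3⊕2 = 1. Options: 10−3→G=2, 10−5→G=1, 10−6→G=1, 10−7→G=1, 10−8→G=0. Hits: 3.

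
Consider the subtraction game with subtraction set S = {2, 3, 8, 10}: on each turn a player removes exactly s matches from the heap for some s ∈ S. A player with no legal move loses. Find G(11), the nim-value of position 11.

3

G(0) = 0
G(1) = mex{} = 0
G(2) = mex{0} = 1
G(3) = mex{0,0} = 1
G(4) = mex{1,0} = 2
G(5) = mex{1,1} = 0
G(6) = mex{2,1} = 0
G(7) = mex{0,2} = 1
G(8) = mex{0,0,0} = 1
G(9) = mex{1,0,0} = 2
G(10) = mex{1,1,1,0} = 2
G(11) = mex{2,1,1,0} = 3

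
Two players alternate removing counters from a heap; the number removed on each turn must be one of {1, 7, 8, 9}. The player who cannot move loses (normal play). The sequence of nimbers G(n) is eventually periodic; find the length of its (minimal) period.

n :  0  1  2  3  4  5  6  7  8  9 10 11 12 13 14 15 16 17 18 19 20 21 22 23 24 25 26 27 28 29 30 31 32 33
G :  0  1  0  1  0  1  0  1  2  3  2  3  2  3  2  3  0  1  0  1  0  1  0  1  2  3  2  3  2  3  2  3  0  1
G(n+16) = G(n) holds for n = 0,…,8 (a full window of length max(S) = 9), so the sequence is purely periodic with period 16.

16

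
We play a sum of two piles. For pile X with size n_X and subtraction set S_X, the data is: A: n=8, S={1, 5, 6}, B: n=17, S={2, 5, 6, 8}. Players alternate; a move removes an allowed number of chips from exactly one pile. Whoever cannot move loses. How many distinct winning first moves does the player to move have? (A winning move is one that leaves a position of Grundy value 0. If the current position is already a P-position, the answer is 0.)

3

Pile A, S = {1, 5, 6}:
n : 0 1 2 3 4 5 6 7 8
G : 0 1 0 1 0 1 2 3 2
G_A(8) = 2.
Pile B, S = {2, 5, 6, 8}:
n :  0  1  2  3  4  5  6  7  8  9 10 11 12 13 14 15 16 17
G :  0  0  1  1  0  2  1  3  2  2  3  0  2  1  0  0  1  1
G_B(17) = 1.
Combined Grundy value = 2 ⊕ 1 = 3.
A winning move leaves total XOR = 0, i.e. changes one component's Grundy value g to g ⊕ X where X is the current total.
Pile A: need g' = 2⊕3 = 1. Options: 8−1→G=3, 8−5→G=1, 8−6→G=0. Hits: 1.
Pile B: need g' = 1⊕3 = 2. Options: 17−2→G=0, 17−5→G=2, 17−6→G=0, 17−8→G=2. Hits: 2.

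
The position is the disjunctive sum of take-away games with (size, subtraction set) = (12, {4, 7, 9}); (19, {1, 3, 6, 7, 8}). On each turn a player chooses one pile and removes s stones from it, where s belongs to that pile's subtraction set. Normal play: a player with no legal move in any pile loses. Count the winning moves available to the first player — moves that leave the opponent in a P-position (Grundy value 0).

2

Pile A, S = {4, 7, 9}:
n :  0  1  2  3  4  5  6  7  8  9 10 11 12
G :  0  0  0  0  1  1  1  1  2  2  2  2  3
G_A(12) = 3.
Pile B, S = {1, 3, 6, 7, 8}:
n :  0  1  2  3  4  5  6  7  8  9 10 11 12 13 14 15 16 17 18 19
G :  0  1  0  1  0  1  2  3  2  3  2  3  4  0  1  0  1  0  1  2
G_B(19) = 2.
Combined Grundy value = 3 ⊕ 2 = 1.
A winning move leaves total XOR = 0, i.e. changes one component's Grundy value g to g ⊕ X where X is the current total.
Pile A: need g' = 3⊕1 = 2. Options: 12−4→G=2, 12−7→G=1, 12−9→G=0. Hits: 1.
Pile B: need g' = 2⊕1 = 3. Options: 19−1→G=1, 19−3→G=1, 19−6→G=0, 19−7→G=4, 19−8→G=3. Hits: 1.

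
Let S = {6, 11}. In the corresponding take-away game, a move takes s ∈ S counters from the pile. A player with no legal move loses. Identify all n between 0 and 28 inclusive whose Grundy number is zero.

0, 1, 2, 3, 4, 5, 17, 18, 19, 20, 21, 22

n :  0  1  2  3  4  5  6  7  8  9 10 11 12 13 14 15 16 17 18 19 20 21 22 23 24 25 26 27 28
G :  0  0  0  0  0  0  1  1  1  1  1  1  2  2  2  2  2  0  0  0  0  0  0  1  1  1  1  1  1
P-positions are exactly the n with G(n) = 0.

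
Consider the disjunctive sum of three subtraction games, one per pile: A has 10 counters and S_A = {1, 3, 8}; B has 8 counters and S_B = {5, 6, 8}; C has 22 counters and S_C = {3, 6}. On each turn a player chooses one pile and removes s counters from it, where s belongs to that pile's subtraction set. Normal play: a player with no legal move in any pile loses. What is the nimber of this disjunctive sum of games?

2

Pile A, S = {1, 3, 8}:
n :  0  1  2  3  4  5  6  7  8  9 10
G :  0  1  0  1  0  1  0  1  2  3  2
G_A(10) = 2.
Pile B, S = {5, 6, 8}:
G(0) = 0
G(1) = mex{} = 0
G(2) = mex{} = 0
G(3) = mex{} = 0
G(4) = mex{} = 0
G(5) = mex{0} = 1
G(6) = mex{0,0} = 1
G(7) = mex{0,0} = 1
G(8) = mex{0,0,0} = 1
G_B(8) = 1.
Pile C, S = {3, 6}:
n :  0  1  2  3  4  5  6  7  8  9 10 11 12 13 14 15 16 17 18 19 20 21 22
G :  0  0  0  1  1  1  2  2  2  0  0  0  1  1  1  2  2  2  0  0  0  1  1
G_C(22) = 1.
Combined Grundy value = 2 ⊕ 1 ⊕ 1 = 2.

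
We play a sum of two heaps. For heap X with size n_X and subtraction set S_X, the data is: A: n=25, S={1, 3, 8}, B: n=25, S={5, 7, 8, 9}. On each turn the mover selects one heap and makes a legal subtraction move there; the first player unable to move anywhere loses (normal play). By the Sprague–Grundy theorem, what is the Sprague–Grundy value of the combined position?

3

Heap A, S = {1, 3, 8}:
G(0) = 0
G(1) = mex{0} = 1
G(2) = mex{1} = 0
G(3) = mex{0,0} = 1
G(4) = mex{1,1} = 0
G(5) = mex{0,0} = 1
G(6) = mex{1,1} = 0
G(7) = mex{0,0} = 1
G(8) = mex{1,1,0} = 2
G(9) = mex{2,0,1} = 3
G(10) = mex{3,1,0} = 2
G(11) = mex{2,2,1} = 0
G(12) = mex{0,3,0} = 1
G(13) = mex{1,2,1} = 0
G(14) = mex{0,0,0} = 1
G(15) = mex{1,1,1} = 0
G(16) = mex{0,0,2} = 1
G(17) = mex{1,1,3} = 0
G(18) = mex{0,0,2} = 1
G(19) = mex{1,1,0} = 2
G(20) = mex{2,0,1} = 3
G(21) = mex{3,1,0} = 2
G(22) = mex{2,2,1} = 0
G(23) = mex{0,3,0} = 1
G(24) = mex{1,2,1} = 0
G(25) = mex{0,0,0} = 1
G_A(25) = 1.
Heap B, S = {5, 7, 8, 9}:
G(0) = 0
G(1) = mex{} = 0
G(2) = mex{} = 0
G(3) = mex{} = 0
G(4) = mex{} = 0
G(5) = mex{0} = 1
G(6) = mex{0} = 1
G(7) = mex{0,0} = 1
G(8) = mex{0,0,0} = 1
G(9) = mex{0,0,0,0} = 1
G(10) = mex{1,0,0,0} = 2
G(11) = mex{1,0,0,0} = 2
G(12) = mex{1,1,0,0} = 2
G(13) = mex{1,1,1,0} = 2
G(14) = mex{1,1,1,1} = 0
G(15) = mex{2,1,1,1} = 0
G(16) = mex{2,1,1,1} = 0
G(17) = mex{2,2,1,1} = 0
G(18) = mex{2,2,2,1} = 0
G(19) = mex{0,2,2,2} = 1
G(20) = mex{0,2,2,2} = 1
G(21) = mex{0,0,2,2} = 1
G(22) = mex{0,0,0,2} = 1
G(23) = mex{0,0,0,0} = 1
G(24) = mex{1,0,0,0} = 2
G(25) = mex{1,0,0,0} = 2
G_B(25) = 2.
Combined Grundy value = 1 ⊕ 2 = 3.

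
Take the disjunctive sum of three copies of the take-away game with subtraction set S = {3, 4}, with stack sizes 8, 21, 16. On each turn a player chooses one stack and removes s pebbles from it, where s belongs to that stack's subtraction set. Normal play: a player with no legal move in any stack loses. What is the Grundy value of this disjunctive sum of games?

0

All stacks use S = {3, 4}:
G(0) = 0
G(1) = mex{} = 0
G(2) = mex{} = 0
G(3) = mex{0} = 1
G(4) = mex{0,0} = 1
G(5) = mex{0,0} = 1
G(6) = mex{1,0} = 2
G(7) = mex{1,1} = 0
G(8) = mex{1,1} = 0
G(9) = mex{2,1} = 0
G(10) = mex{0,2} = 1
G(11) = mex{0,0} = 1
G(12) = mex{0,0} = 1
G(13) = mex{1,0} = 2
G(14) = mex{1,1} = 0
G(15) = mex{1,1} = 0
G(16) = mex{2,1} = 0
G(17) = mex{0,2} = 1
G(18) = mex{0,0} = 1
G(19) = mex{0,0} = 1
G(20) = mex{1,0} = 2
G(21) = mex{1,1} = 0
Stack A: G(8) = 0.
Stack B: G(21) = 0.
Stack C: G(16) = 0.
Combined Grundy value = 0 ⊕ 0 ⊕ 0 = 0.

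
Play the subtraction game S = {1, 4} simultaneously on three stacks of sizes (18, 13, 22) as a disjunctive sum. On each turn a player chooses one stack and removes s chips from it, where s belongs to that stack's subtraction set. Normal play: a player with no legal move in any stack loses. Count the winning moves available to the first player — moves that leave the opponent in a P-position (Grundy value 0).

0

All stacks use S = {1, 4}:
G(0) = 0
G(1) = mex{0} = 1
G(2) = mex{1} = 0
G(3) = mex{0} = 1
G(4) = mex{1,0} = 2
G(5) = mex{2,1} = 0
G(6) = mex{0,0} = 1
G(7) = mex{1,1} = 0
G(8) = mex{0,2} = 1
G(9) = mex{1,0} = 2
G(10) = mex{2,1} = 0
G(11) = mex{0,0} = 1
G(12) = mex{1,1} = 0
G(13) = mex{0,2} = 1
G(14) = mex{1,0} = 2
G(15) = mex{2,1} = 0
G(16) = mex{0,0} = 1
G(17) = mex{1,1} = 0
G(18) = mex{0,2} = 1
G(19) = mex{1,0} = 2
G(20) = mex{2,1} = 0
G(21) = mex{0,0} = 1
G(22) = mex{1,1} = 0
Stack A: G(18) = 1.
Stack B: G(13) = 1.
Stack C: G(22) = 0.
Combined Grundy value = 1 ⊕ 1 ⊕ 0 = 0.
A winning move leaves total XOR = 0, i.e. changes one component's Grundy value g to g ⊕ X where X is the current total.
Stack A: target g' = 1⊕0 = 1, but every legal move changes the Grundy value (mex property), so 0 moves.
Stack B: target g' = 1⊕0 = 1, but every legal move changes the Grundy value (mex property), so 0 moves.
Stack C: target g' = 0⊕0 = 0, but every legal move changes the Grundy value (mex property), so 0 moves.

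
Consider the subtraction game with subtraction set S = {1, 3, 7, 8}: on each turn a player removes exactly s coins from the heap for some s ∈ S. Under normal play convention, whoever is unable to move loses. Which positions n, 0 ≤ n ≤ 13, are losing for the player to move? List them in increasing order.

0, 2, 4, 6

n :  0  1  2  3  4  5  6  7  8  9 10 11 12 13
G :  0  1  0  1  0  1  0  1  2  3  2  3  2  3
P-positions are exactly the n with G(n) = 0.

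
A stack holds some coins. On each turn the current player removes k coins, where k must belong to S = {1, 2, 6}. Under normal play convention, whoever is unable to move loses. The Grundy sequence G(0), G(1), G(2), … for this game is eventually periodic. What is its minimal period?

n :  0  1  2  3  4  5  6  7  8  9 10 11 12 13 14 15
G :  0  1  2  0  1  2  3  0  1  2  0  1  2  3  0  1
G(n+7) = G(n) holds for n = 0,…,5 (a full window of length max(S) = 6), so the sequence is purely periodic with period 7.

7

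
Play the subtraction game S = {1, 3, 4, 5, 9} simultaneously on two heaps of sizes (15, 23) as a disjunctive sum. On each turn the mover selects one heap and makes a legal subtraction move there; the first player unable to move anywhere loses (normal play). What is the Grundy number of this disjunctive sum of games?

All heaps use S = {1, 3, 4, 5, 9}:
n :  0  1  2  3  4  5  6  7  8  9 10 11 12 13 14 15 16 17 18 19 20 21 22 23
G :  0  1  0  1  2  3  2  3  0  1  0  1  2  3  2  3  0  1  0  1  2  3  2  3
Heap A: G(15) = 3.
Heap B: G(23) = 3.
Combined Grundy value = 3 ⊕ 3 = 0.

0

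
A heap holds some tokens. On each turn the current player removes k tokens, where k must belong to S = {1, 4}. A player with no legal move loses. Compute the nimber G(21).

G(0) = 0
G(1) = mex{0} = 1
G(2) = mex{1} = 0
G(3) = mex{0} = 1
G(4) = mex{1,0} = 2
G(5) = mex{2,1} = 0
G(6) = mex{0,0} = 1
G(7) = mex{1,1} = 0
G(8) = mex{0,2} = 1
G(9) = mex{1,0} = 2
G(10) = mex{2,1} = 0
G(11) = mex{0,0} = 1
G(12) = mex{1,1} = 0
G(13) = mex{0,2} = 1
G(14) = mex{1,0} = 2
G(15) = mex{2,1} = 0
G(16) = mex{0,0} = 1
G(17) = mex{1,1} = 0
G(18) = mex{0,2} = 1
G(19) = mex{1,0} = 2
G(20) = mex{2,1} = 0
G(21) = mex{0,0} = 1

1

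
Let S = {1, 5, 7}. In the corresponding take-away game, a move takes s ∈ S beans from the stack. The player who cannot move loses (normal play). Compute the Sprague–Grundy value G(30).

0

n :  0  1  2  3  4  5  6  7  8  9 10 11 12 13 14 15 16 17 18 19 20 21 22 23 24 25 26 27 28 29 30
G :  0  1  0  1  0  1  0  1  0  1  0  1  0  1  0  1  0  1  0  1  0  1  0  1  0  1  0  1  0  1  0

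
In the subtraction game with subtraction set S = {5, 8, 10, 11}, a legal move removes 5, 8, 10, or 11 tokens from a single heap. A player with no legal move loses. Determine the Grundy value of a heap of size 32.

0

n :  0  1  2  3  4  5  6  7  8  9 10 11 12 13 14 15 16 17 18 19 20 21 22 23 24 25 26 27 28 29 30 31 32
G :  0  0  0  0  0  1  1  1  1  1  2  2  2  2  2  3  0  0  0  0  0  1  1  1  1  1  2  2  2  2  2  3  0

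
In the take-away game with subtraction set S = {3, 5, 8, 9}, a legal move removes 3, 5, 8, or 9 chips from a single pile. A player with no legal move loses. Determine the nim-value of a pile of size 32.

n :  0  1  2  3  4  5  6  7  8  9 10 11 12 13 14 15 16 17 18 19 20 21 22 23 24 25 26 27 28 29 30 31 32
G :  0  0  0  1  1  1  2  2  2  3  3  3  0  0  0  1  1  1  2  2  2  3  3  3  0  0  0  1  1  1  2  2  2

2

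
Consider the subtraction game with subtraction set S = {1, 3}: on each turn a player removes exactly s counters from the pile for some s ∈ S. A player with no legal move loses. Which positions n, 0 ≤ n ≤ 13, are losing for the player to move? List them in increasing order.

G(0) = 0
G(1) = mex{0} = 1
G(2) = mex{1} = 0
G(3) = mex{0,0} = 1
G(4) = mex{1,1} = 0
G(5) = mex{0,0} = 1
G(6) = mex{1,1} = 0
G(7) = mex{0,0} = 1
G(8) = mex{1,1} = 0
G(9) = mex{0,0} = 1
G(10) = mex{1,1} = 0
G(11) = mex{0,0} = 1
G(12) = mex{1,1} = 0
G(13) = mex{0,0} = 1
P-positions are exactly the n with G(n) = 0.

0, 2, 4, 6, 8, 10, 12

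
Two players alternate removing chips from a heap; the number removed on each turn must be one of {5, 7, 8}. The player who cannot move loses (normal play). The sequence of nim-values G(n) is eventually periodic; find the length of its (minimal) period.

13

n :  0  1  2  3  4  5  6  7  8  9 10 11 12 13 14 15 16 17 18 19 20 21 22 23 24 25 26 27
G :  0  0  0  0  0  1  1  1  1  1  2  2  2  0  0  0  0  0  1  1  1  1  1  2  2  2  0  0
G(n+13) = G(n) holds for n = 0,…,7 (a full window of length max(S) = 8), so the sequence is purely periodic with period 13.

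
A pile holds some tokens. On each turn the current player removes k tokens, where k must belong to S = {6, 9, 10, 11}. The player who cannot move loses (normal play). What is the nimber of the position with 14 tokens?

2

G(0) = 0
G(1) = mex{} = 0
G(2) = mex{} = 0
G(3) = mex{} = 0
G(4) = mex{} = 0
G(5) = mex{} = 0
G(6) = mex{0} = 1
G(7) = mex{0} = 1
G(8) = mex{0} = 1
G(9) = mex{0,0} = 1
G(10) = mex{0,0,0} = 1
G(11) = mex{0,0,0,0} = 1
G(12) = mex{1,0,0,0} = 2
G(13) = mex{1,0,0,0} = 2
G(14) = mex{1,0,0,0} = 2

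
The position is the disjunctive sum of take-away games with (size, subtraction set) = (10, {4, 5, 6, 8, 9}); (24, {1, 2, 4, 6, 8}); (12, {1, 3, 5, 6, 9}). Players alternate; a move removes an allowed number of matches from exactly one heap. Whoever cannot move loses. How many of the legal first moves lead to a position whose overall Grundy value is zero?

Heap A, S = {4, 5, 6, 8, 9}:
n :  0  1  2  3  4  5  6  7  8  9 10
G :  0  0  0  0  1  1  1  1  2  2  2
G_A(10) = 2.
Heap B, S = {1, 2, 4, 6, 8}:
n :  0  1  2  3  4  5  6  7  8  9 10 11 12 13 14 15 16 17 18 19 20 21 22 23 24
G :  0  1  2  0  1  2  3  4  5  3  0  1  2  0  1  2  3  4  5  3  0  1  2  0  1
G_B(24) = 1.
Heap C, S = {1, 3, 5, 6, 9}:
n :  0  1  2  3  4  5  6  7  8  9 10 11 12
G :  0  1  0  1  0  1  2  3  2  3  2  3  0
G_C(12) = 0.
Combined Grundy value = 2 ⊕ 1 ⊕ 0 = 3.
A winning move leaves total XOR = 0, i.e. changes one component's Grundy value g to g ⊕ X where X is the current total.
Heap A: need g' = 2⊕3 = 1. Options: 10−4→G=1, 10−5→G=1, 10−6→G=1, 10−8→G=0, 10−9→G=0. Hits: 3.
Heap B: need g' = 1⊕3 = 2. Options: 24−1→G=0, 24−2→G=2, 24−4→G=0, 24−6→G=5, 24−8→G=3. Hits: 1.
Heap C: need g' = 0⊕3 = 3. Options: 12−1→G=3, 12−3→G=3, 12−5→G=3, 12−6→G=2, 12−9→G=1. Hits: 3.

7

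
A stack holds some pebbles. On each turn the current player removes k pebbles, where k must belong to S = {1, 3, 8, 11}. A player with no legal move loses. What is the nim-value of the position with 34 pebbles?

n :  0  1  2  3  4  5  6  7  8  9 10 11 12 13 14 15 16 17 18 19 20 21 22 23 24 25 26 27 28 29 30 31 32 33 34
G :  0  1  0  1  0  1  0  1  2  3  2  3  2  3  2  3  0  1  0  1  0  1  0  1  2  3  2  3  2  3  2  3  0  1  0

0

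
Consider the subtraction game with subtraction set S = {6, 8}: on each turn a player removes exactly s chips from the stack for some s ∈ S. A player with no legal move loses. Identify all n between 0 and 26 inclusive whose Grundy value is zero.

0, 1, 2, 3, 4, 5, 14, 15, 16, 17, 18, 19

n :  0  1  2  3  4  5  6  7  8  9 10 11 12 13 14 15 16 17 18 19 20 21 22 23 24 25 26
G :  0  0  0  0  0  0  1  1  1  1  1  1  2  2  0  0  0  0  0  0  1  1  1  1  1  1  2
P-positions are exactly the n with G(n) = 0.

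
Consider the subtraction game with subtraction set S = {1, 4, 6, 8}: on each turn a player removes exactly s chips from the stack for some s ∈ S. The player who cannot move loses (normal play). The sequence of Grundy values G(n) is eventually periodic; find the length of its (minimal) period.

12

G(0) = 0
G(1) = mex{0} = 1
G(2) = mex{1} = 0
G(3) = mex{0} = 1
G(4) = mex{1,0} = 2
G(5) = mex{2,1} = 0
G(6) = mex{0,0,0} = 1
G(7) = mex{1,1,1} = 0
G(8) = mex{0,2,0,0} = 1
G(9) = mex{1,0,1,1} = 2
G(10) = mex{2,1,2,0} = 3
G(11) = mex{3,0,0,1} = 2
G(12) = mex{2,1,1,2} = 0
G(13) = mex{0,2,0,0} = 1
G(14) = mex{1,3,1,1} = 0
G(15) = mex{0,2,2,0} = 1
G(16) = mex{1,0,3,1} = 2
G(17) = mex{2,1,2,2} = 0
G(18) = mex{0,0,0,3} = 1
G(19) = mex{1,1,1,2} = 0
G(20) = mex{0,2,0,0} = 1
G(21) = mex{1,0,1,1} = 2
G(22) = mex{2,1,2,0} = 3
G(23) = mex{3,0,0,1} = 2
G(24) = mex{2,1,1,2} = 0
G(25) = mex{0,2,0,0} = 1
G(n+12) = G(n) holds for n = 0,…,7 (a full window of length max(S) = 8), so the sequence is purely periodic with period 12.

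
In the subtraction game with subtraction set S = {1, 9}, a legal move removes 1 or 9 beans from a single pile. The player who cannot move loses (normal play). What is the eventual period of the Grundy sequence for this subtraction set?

2

n :  0  1  2  3  4  5  6  7  8  9 10 11 12 13 14
G :  0  1  0  1  0  1  0  1  0  1  0  1  0  1  0
G(n+2) = G(n) holds for n = 0,…,8 (a full window of length max(S) = 9), so the sequence is purely periodic with period 2.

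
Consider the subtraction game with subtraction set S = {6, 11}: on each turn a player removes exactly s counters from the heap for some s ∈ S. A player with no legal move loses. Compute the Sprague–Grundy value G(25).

n :  0  1  2  3  4  5  6  7  8  9 10 11 12 13 14 15 16 17 18 19 20 21 22 23 24 25
G :  0  0  0  0  0  0  1  1  1  1  1  1  2  2  2  2  2  0  0  0  0  0  0  1  1  1

1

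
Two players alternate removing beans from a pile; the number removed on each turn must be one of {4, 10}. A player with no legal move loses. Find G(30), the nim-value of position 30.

n :  0  1  2  3  4  5  6  7  8  9 10 11 12 13 14 15 16 17 18 19 20 21 22 23 24 25 26 27 28 29 30
G :  0  0  0  0  1  1  1  1  0  0  2  2  1  1  0  0  0  0  1  1  1  1  0  0  2  2  1  1  0  0  0

0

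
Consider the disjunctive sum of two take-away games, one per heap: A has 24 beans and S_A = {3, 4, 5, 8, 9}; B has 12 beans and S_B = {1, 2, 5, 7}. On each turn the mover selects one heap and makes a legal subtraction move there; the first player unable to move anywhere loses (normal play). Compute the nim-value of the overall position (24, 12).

Heap A, S = {3, 4, 5, 8, 9}:
G(0) = 0
G(1) = mex{} = 0
G(2) = mex{} = 0
G(3) = mex{0} = 1
G(4) = mex{0,0} = 1
G(5) = mex{0,0,0} = 1
G(6) = mex{1,0,0} = 2
G(7) = mex{1,1,0} = 2
G(8) = mex{1,1,1,0} = 2
G(9) = mex{2,1,1,0,0} = 3
G(10) = mex{2,2,1,0,0} = 3
G(11) = mex{2,2,2,1,0} = 3
G(12) = mex{3,2,2,1,1} = 0
G(13) = mex{3,3,2,1,1} = 0
G(14) = mex{3,3,3,2,1} = 0
G(15) = mex{0,3,3,2,2} = 1
G(16) = mex{0,0,3,2,2} = 1
G(17) = mex{0,0,0,3,2} = 1
G(18) = mex{1,0,0,3,3} = 2
G(19) = mex{1,1,0,3,3} = 2
G(20) = mex{1,1,1,0,3} = 2
G(21) = mex{2,1,1,0,0} = 3
G(22) = mex{2,2,1,0,0} = 3
G(23) = mex{2,2,2,1,0} = 3
G(24) = mex{3,2,2,1,1} = 0
G_A(24) = 0.
Heap B, S = {1, 2, 5, 7}:
G(0) = 0
G(1) = mex{0} = 1
G(2) = mex{1,0} = 2
G(3) = mex{2,1} = 0
G(4) = mex{0,2} = 1
G(5) = mex{1,0,0} = 2
G(6) = mex{2,1,1} = 0
G(7) = mex{0,2,2,0} = 1
G(8) = mex{1,0,0,1} = 2
G(9) = mex{2,1,1,2} = 0
G(10) = mex{0,2,2,0} = 1
G(11) = mex{1,0,0,1} = 2
G(12) = mex{2,1,1,2} = 0
G_B(12) = 0.
Combined Grundy value = 0 ⊕ 0 = 0.

0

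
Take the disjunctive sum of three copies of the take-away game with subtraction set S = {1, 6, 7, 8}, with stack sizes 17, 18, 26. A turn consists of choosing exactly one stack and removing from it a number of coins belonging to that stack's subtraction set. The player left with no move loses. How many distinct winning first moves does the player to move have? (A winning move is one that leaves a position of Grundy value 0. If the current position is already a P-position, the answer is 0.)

3

All stacks use S = {1, 6, 7, 8}:
n :  0  1  2  3  4  5  6  7  8  9 10 11 12 13 14 15 16 17 18 19 20 21 22 23 24 25 26
G :  0  1  0  1  0  1  2  3  2  3  2  3  4  0  1  0  1  0  1  2  3  2  3  2  3  4  0
Stack A: G(17) = 0.
Stack B: G(18) = 1.
Stack C: G(26) = 0.
Combined Grundy value = 0 ⊕ 1 ⊕ 0 = 1.
A winning move leaves total XOR = 0, i.e. changes one component's Grundy value g to g ⊕ X where X is the current total.
Stack A: need g' = 0⊕1 = 1. Options: 17−1→G=1, 17−6→G=3, 17−7→G=2, 17−8→G=3. Hits: 1.
Stack B: need g' = 1⊕1 = 0. Options: 18−1→G=0, 18−6→G=4, 18−7→G=3, 18−8→G=2. Hits: 1.
Stack C: need g' = 0⊕1 = 1. Options: 26−1→G=4, 26−6→G=3, 26−7→G=2, 26−8→G=1. Hits: 1.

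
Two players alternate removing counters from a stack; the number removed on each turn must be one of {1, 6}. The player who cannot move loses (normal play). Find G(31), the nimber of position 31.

1

n :  0  1  2  3  4  5  6  7  8  9 10 11 12 13 14 15 16 17 18 19 20 21 22 23 24 25 26 27 28 29 30 31
G :  0  1  0  1  0  1  2  0  1  0  1  0  1  2  0  1  0  1  0  1  2  0  1  0  1  0  1  2  0  1  0  1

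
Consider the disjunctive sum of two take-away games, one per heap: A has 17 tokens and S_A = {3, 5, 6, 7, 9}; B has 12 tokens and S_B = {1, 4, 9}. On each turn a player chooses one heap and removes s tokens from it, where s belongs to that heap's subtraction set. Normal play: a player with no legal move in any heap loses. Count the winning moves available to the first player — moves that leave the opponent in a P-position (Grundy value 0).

5

Heap A, S = {3, 5, 6, 7, 9}:
n :  0  1  2  3  4  5  6  7  8  9 10 11 12 13 14 15 16 17
G :  0  0  0  1  1  1  2  2  2  3  3  3  0  0  0  1  1  1
G_A(17) = 1.
Heap B, S = {1, 4, 9}:
G(0) = 0
G(1) = mex{0} = 1
G(2) = mex{1} = 0
G(3) = mex{0} = 1
G(4) = mex{1,0} = 2
G(5) = mex{2,1} = 0
G(6) = mex{0,0} = 1
G(7) = mex{1,1} = 0
G(8) = mex{0,2} = 1
G(9) = mex{1,0,0} = 2
G(10) = mex{2,1,1} = 0
G(11) = mex{0,0,0} = 1
G(12) = mex{1,1,1} = 0
G_B(12) = 0.
Combined Grundy value = 1 ⊕ 0 = 1.
A winning move leaves total XOR = 0, i.e. changes one component's Grundy value g to g ⊕ X where X is the current total.
Heap A: need g' = 1⊕1 = 0. Options: 17−3→G=0, 17−5→G=0, 17−6→G=3, 17−7→G=3, 17−9→G=2. Hits: 2.
Heap B: need g' = 0⊕1 = 1. Options: 12−1→G=1, 12−4→G=1, 12−9→G=1. Hits: 3.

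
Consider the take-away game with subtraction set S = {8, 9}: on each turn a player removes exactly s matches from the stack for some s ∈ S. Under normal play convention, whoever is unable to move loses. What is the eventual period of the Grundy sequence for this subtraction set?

n :  0  1  2  3  4  5  6  7  8  9 10 11 12 13 14 15 16 17 18 19 20 21 22 23 24 25 26 27 28 29 30 31 32 33 34 35
G :  0  0  0  0  0  0  0  0  1  1  1  1  1  1  1  1  2  0  0  0  0  0  0  0  0  1  1  1  1  1  1  1  1  2  0  0
G(n+17) = G(n) holds for n = 0,…,8 (a full window of length max(S) = 9), so the sequence is purely periodic with period 17.

17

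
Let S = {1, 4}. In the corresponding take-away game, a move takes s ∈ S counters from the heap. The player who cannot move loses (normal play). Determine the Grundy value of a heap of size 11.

n :  0  1  2  3  4  5  6  7  8  9 10 11
G :  0  1  0  1  2  0  1  0  1  2  0  1

1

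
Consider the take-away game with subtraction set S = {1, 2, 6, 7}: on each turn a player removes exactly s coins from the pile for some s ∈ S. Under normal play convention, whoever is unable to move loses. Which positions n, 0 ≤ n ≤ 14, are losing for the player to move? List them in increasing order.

n :  0  1  2  3  4  5  6  7  8  9 10 11 12 13 14
G :  0  1  2  0  1  2  3  4  0  1  2  0  1  2  3
P-positions are exactly the n with G(n) = 0.

0, 3, 8, 11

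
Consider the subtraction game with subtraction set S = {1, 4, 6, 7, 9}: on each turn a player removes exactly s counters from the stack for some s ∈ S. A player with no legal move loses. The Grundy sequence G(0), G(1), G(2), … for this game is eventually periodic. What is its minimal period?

G(0) = 0
G(1) = mex{0} = 1
G(2) = mex{1} = 0
G(3) = mex{0} = 1
G(4) = mex{1,0} = 2
G(5) = mex{2,1} = 0
G(6) = mex{0,0,0} = 1
G(7) = mex{1,1,1,0} = 2
G(8) = mex{2,2,0,1} = 3
G(9) = mex{3,0,1,0,0} = 2
G(10) = mex{2,1,2,1,1} = 0
G(11) = mex{0,2,0,2,0} = 1
G(12) = mex{1,3,1,0,1} = 2
G(13) = mex{2,2,2,1,2} = 0
G(14) = mex{0,0,3,2,0} = 1
G(15) = mex{1,1,2,3,1} = 0
G(16) = mex{0,2,0,2,2} = 1
G(17) = mex{1,0,1,0,3} = 2
G(18) = mex{2,1,2,1,2} = 0
G(19) = mex{0,0,0,2,0} = 1
G(20) = mex{1,1,1,0,1} = 2
G(21) = mex{2,2,0,1,2} = 3
G(22) = mex{3,0,1,0,0} = 2
G(23) = mex{2,1,2,1,1} = 0
G(24) = mex{0,2,0,2,0} = 1
G(25) = mex{1,3,1,0,1} = 2
G(26) = mex{2,2,2,1,2} = 0
G(27) = mex{0,0,3,2,0} = 1
G(n+13) = G(n) holds for n = 0,…,8 (a full window of length max(S) = 9), so the sequence is purely periodic with period 13.

13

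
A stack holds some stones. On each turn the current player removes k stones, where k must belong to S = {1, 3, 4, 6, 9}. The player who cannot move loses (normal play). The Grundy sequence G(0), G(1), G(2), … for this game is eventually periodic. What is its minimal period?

G(0) = 0
G(1) = mex{0} = 1
G(2) = mex{1} = 0
G(3) = mex{0,0} = 1
G(4) = mex{1,1,0} = 2
G(5) = mex{2,0,1} = 3
G(6) = mex{3,1,0,0} = 2
G(7) = mex{2,2,1,1} = 0
G(8) = mex{0,3,2,0} = 1
G(9) = mex{1,2,3,1,0} = 4
G(10) = mex{4,0,2,2,1} = 3
G(11) = mex{3,1,0,3,0} = 2
G(12) = mex{2,4,1,2,1} = 0
G(13) = mex{0,3,4,0,2} = 1
G(14) = mex{1,2,3,1,3} = 0
G(15) = mex{0,0,2,4,2} = 1
G(16) = mex{1,1,0,3,0} = 2
G(17) = mex{2,0,1,2,1} = 3
G(18) = mex{3,1,0,0,4} = 2
G(19) = mex{2,2,1,1,3} = 0
G(20) = mex{0,3,2,0,2} = 1
G(21) = mex{1,2,3,1,0} = 4
G(22) = mex{4,0,2,2,1} = 3
G(23) = mex{3,1,0,3,0} = 2
G(24) = mex{2,4,1,2,1} = 0
G(25) = mex{0,3,4,0,2} = 1
G(n+12) = G(n) holds for n = 0,…,8 (a full window of length max(S) = 9), so the sequence is purely periodic with period 12.

12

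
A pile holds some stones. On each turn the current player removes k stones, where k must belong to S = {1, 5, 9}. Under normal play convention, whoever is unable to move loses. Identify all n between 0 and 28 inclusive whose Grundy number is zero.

G(0) = 0
G(1) = mex{0} = 1
G(2) = mex{1} = 0
G(3) = mex{0} = 1
G(4) = mex{1} = 0
G(5) = mex{0,0} = 1
G(6) = mex{1,1} = 0
G(7) = mex{0,0} = 1
G(8) = mex{1,1} = 0
G(9) = mex{0,0,0} = 1
G(10) = mex{1,1,1} = 0
G(11) = mex{0,0,0} = 1
G(12) = mex{1,1,1} = 0
G(13) = mex{0,0,0} = 1
G(14) = mex{1,1,1} = 0
G(15) = mex{0,0,0} = 1
G(16) = mex{1,1,1} = 0
G(17) = mex{0,0,0} = 1
G(18) = mex{1,1,1} = 0
G(19) = mex{0,0,0} = 1
G(20) = mex{1,1,1} = 0
G(21) = mex{0,0,0} = 1
G(22) = mex{1,1,1} = 0
G(23) = mex{0,0,0} = 1
G(24) = mex{1,1,1} = 0
G(25) = mex{0,0,0} = 1
G(26) = mex{1,1,1} = 0
G(27) = mex{0,0,0} = 1
G(28) = mex{1,1,1} = 0
P-positions are exactly the n with G(n) = 0.

0, 2, 4, 6, 8, 10, 12, 14, 16, 18, 20, 22, 24, 26, 28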